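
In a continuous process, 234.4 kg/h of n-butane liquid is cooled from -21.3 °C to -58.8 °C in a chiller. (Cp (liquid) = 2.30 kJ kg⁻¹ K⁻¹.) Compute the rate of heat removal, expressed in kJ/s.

Q_c = 5.62 kJ/s

Q = ṁ·Cp·ΔT = 234.4 × 2.30 × (-58.8 − -21.3) = -20217 kJ/h
Converting: 20217 / 3600 s = 5.6158 kW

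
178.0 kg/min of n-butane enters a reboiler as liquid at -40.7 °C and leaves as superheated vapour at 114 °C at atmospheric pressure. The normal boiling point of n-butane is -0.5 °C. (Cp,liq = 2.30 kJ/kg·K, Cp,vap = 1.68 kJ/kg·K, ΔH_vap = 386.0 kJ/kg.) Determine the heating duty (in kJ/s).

Q = 1990 kJ/s

liquid -40.7→-0.5 °C: 92.46 kJ/kg
vaporisation at -0.5 °C: 386 kJ/kg
vapour -0.5→114 °C: 192.36 kJ/kg
Δh = 92.46 + 386 + 192.36 = 670.82 kJ/kg
Q = ṁ·Δh = 178.0 kg/min × 670.82 kJ/kg = 119410 kJ/min
|Q| = 1990.1 kW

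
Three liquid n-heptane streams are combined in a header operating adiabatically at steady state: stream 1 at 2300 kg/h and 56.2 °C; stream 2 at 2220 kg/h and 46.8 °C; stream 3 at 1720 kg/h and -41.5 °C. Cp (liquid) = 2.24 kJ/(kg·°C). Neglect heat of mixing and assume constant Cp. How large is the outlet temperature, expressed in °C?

T_out = 25.9 °C

No heat crosses the boundary, so H_out = H_in.
T_out = Σ ṁᵢCp,ᵢTᵢ / Σ ṁᵢCp,ᵢ
      = 362380 / 13978 = 25.926 °C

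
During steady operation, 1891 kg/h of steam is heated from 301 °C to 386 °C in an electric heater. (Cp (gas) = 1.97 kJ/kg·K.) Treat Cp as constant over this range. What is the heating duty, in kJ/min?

Q = ṁ·Cp·ΔT = 1891 × 1.97 × (386 − 301) = 316650 kJ/h
Converting: 316650 / 3600 s = 87.958 kW
Heating duty = 5277.5 kJ/min

Q = 5280 kJ/min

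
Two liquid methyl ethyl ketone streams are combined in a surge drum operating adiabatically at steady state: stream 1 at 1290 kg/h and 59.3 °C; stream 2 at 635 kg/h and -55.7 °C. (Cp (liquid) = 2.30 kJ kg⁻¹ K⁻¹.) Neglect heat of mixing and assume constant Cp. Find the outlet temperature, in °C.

No heat crosses the boundary, so H_out = H_in.
Σ ṁᵢCp,ᵢTᵢ = 1290×2.30×59.3 + 635×2.30×-55.7 = 94593
Σ ṁᵢCp,ᵢ = 1290×2.30 + 635×2.30 = 4427.5
T_out = 94593 / 4427.5 = 21.365 °C

T_out = 21.4 °C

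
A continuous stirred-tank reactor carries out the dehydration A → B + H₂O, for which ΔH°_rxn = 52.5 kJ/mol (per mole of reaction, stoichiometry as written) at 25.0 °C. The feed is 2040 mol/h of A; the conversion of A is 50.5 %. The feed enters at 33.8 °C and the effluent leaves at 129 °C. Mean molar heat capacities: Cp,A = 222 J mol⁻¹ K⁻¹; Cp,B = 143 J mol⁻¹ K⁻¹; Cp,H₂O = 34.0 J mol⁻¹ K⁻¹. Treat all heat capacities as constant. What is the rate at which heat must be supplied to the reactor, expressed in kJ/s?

Q_in = 25.7 kJ/s

Extent of reaction ξ = 0.505 × 2040 = 1030.2 mol/h
Reaction term: ξ·ΔH°_rxn = 1030.2 × 52.5 = 54086 kJ/h
Sensible, feed 33.8→25 °C: -3985.3 kJ/h
Outlet flows (mol/h): A 1009.8, B 1030.2, H₂O 1030.2
Sensible, products 25→129 °C: 42278 kJ/h
Q = ΔH = 92378 kJ/h = 25.661 kW
Heat supplied = 25.661 kJ/s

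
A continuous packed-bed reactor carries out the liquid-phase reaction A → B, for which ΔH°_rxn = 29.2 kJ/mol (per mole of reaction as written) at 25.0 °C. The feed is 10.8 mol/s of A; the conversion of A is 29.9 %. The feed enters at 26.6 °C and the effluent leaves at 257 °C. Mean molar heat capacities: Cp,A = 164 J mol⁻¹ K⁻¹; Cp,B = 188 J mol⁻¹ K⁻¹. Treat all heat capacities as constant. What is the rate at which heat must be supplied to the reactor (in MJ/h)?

Q_in = 1870 MJ/h

Extent of reaction ξ = 0.299 × 10.8 = 3.2292 mol/s
Reaction term: ξ·ΔH°_rxn = 3.2292 × 29.2 = 94.293 kJ/s
Sensible, feed 26.6→25 °C: -2.8339 kJ/s
Outlet flows (mol/s): A 7.5708, B 3.2292
Sensible, products 25→257 °C: 428.9 kJ/s
Q = ΔH = 520.36 kJ/s = 520.36 kW
Heat supplied = 1873.3 MJ/h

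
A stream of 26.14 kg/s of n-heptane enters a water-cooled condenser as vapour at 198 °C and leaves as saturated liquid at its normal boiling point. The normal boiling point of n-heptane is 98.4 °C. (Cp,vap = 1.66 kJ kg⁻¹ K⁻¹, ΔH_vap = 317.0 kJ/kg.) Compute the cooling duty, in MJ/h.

Q_c = 45400 MJ/h

vapour 198→98.4 °C: -165.34 kJ/kg
condensation at 98.4 °C: -317 kJ/kg
Δh = -165.34 + -317 = -482.34 kJ/kg
Q = ṁ·Δh = 26.14 kg/s × -482.34 kJ/kg = -12608 kJ/s
|Q| = 12608 kW = 45390 MJ/h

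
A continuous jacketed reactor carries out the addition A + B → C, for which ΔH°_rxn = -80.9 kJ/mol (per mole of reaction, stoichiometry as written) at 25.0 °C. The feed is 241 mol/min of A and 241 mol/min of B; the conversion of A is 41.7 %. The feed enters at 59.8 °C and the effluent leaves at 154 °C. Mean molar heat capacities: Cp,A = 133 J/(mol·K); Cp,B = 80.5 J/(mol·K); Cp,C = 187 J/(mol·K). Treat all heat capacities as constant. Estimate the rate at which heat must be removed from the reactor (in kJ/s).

Extent of reaction ξ = 0.417 × 241 = 100.5 mol/min
Reaction term: ξ·ΔH°_rxn = 100.5 × -80.9 = -8130.2 kJ/min
Sensible, feed 59.8→25 °C: -1790.6 kJ/min
Outlet flows (mol/min): A 140.5, B 140.5, C 100.5
Sensible, products 25→154 °C: 6294 kJ/min
Q = ΔH = -3626.8 kJ/min = -60.447 kW
Heat removed = 60.447 kJ/s

Q_out = 60.4 kJ/s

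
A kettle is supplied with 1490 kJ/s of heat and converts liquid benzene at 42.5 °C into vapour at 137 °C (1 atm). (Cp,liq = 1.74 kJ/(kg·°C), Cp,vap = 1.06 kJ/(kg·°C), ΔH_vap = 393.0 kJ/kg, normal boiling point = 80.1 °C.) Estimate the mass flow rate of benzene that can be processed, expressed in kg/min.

Δh = 1.74×(80.1−42.5) + 393.0 + 1.06×(137−80.1) = 518.74 kJ/kg
Q = 1490 kJ/s = 1490 kJ/s = 89400 kJ/min
ṁ = Q/Δh = 89400 / 518.74 = 172.34 kg/min

ṁ = 172 kg/min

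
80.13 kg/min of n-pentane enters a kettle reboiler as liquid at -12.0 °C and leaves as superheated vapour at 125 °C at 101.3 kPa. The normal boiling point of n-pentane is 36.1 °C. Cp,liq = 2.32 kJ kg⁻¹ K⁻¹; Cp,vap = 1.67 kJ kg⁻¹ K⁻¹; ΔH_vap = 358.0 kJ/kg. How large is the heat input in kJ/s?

Q = 825 kJ/s

liquid -12.0→36.1 °C: 111.59 kJ/kg
vaporisation at 36.1 °C: 358 kJ/kg
vapour 36.1→125 °C: 148.46 kJ/kg
Δh = 111.59 + 358 + 148.46 = 618.05 kJ/kg
Q = ṁ·Δh = 80.13 kg/min × 618.05 kJ/kg = 49525 kJ/min
|Q| = 825.41 kW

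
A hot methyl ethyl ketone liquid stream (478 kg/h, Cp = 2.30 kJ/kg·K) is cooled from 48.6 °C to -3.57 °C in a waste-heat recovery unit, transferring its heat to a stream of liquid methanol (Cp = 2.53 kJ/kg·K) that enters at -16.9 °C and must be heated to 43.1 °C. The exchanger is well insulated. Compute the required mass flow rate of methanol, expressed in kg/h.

ṁ_c = 378 kg/h

Heat released by hot stream: Q = 478 × 2.30 × (48.6 − -3.57) = 57356 kJ/h
Energy balance on cold side (adiabatic exchanger): Q = ṁ_c·Cp_c·(T_c,out − T_c,in)
ṁ_c = 57356 / [2.53 × (43.1 − -16.9)] = 377.84 kg/h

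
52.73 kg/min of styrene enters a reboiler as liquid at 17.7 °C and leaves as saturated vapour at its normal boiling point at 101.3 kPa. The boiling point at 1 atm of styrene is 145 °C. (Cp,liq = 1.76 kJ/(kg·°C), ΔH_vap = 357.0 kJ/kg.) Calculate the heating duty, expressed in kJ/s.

liquid 17.7→145 °C: 224.05 kJ/kg
vaporisation at 145 °C: 357 kJ/kg
Δh = 224.05 + 357 = 581.05 kJ/kg
Q = ṁ·Δh = 52.73 kg/min × 581.05 kJ/kg = 30639 kJ/min
|Q| = 510.64 kW

Q = 511 kJ/s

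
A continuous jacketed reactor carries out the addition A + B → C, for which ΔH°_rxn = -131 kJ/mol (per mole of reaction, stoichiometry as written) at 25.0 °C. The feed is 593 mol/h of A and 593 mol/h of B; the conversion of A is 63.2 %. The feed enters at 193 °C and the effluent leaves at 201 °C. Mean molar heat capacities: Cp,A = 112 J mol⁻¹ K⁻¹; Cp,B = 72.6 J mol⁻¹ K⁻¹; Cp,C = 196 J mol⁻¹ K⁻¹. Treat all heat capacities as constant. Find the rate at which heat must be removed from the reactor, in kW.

Q_out = 13.2 kW

Extent of reaction ξ = 0.632 × 593 = 374.78 mol/h
Reaction term: ξ·ΔH°_rxn = 374.78 × -131 = -49096 kJ/h
Sensible, feed 193→25 °C: -18391 kJ/h
Outlet flows (mol/h): A 218.22, B 218.22, C 374.78
Sensible, products 25→201 °C: 20018 kJ/h
Q = ΔH = -47468 kJ/h = -13.186 kW
Heat removed = 13.186 kW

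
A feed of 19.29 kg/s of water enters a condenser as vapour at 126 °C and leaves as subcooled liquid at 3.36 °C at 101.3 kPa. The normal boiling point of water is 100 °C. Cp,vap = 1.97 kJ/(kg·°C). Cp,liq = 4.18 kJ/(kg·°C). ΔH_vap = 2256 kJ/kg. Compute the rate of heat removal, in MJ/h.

Q_c = 188000 MJ/h

vapour 126→100 °C: -51.22 kJ/kg
condensation at 100 °C: -2256 kJ/kg
liquid 100→3.36 °C: -403.96 kJ/kg
Δh = -51.22 + -2256 + -403.96 = -2711.2 kJ/kg
Q = ṁ·Δh = 19.29 kg/s × -2711.2 kJ/kg = -52299 kJ/s
|Q| = 52299 kW = 188270 MJ/h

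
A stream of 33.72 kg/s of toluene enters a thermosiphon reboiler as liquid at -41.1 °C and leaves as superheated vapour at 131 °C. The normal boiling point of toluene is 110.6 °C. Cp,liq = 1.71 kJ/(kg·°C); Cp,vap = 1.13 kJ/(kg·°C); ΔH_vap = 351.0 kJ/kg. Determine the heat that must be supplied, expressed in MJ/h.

liquid -41.1→110.6 °C: 259.41 kJ/kg
vaporisation at 110.6 °C: 351 kJ/kg
vapour 110.6→131 °C: 23.052 kJ/kg
Δh = 259.41 + 351 + 23.052 = 633.46 kJ/kg
Q = ṁ·Δh = 33.72 kg/s × 633.46 kJ/kg = 21360 kJ/s
|Q| = 21360 kW = 76897 MJ/h

Q = 76900 MJ/h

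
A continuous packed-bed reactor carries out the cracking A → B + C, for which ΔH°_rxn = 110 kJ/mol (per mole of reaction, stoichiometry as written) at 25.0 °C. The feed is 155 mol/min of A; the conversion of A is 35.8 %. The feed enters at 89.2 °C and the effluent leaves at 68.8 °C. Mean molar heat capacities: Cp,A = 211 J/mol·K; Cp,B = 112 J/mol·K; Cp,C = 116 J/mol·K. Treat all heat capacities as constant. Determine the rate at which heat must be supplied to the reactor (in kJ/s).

Extent of reaction ξ = 0.358 × 155 = 55.49 mol/min
Reaction term: ξ·ΔH°_rxn = 55.49 × 110 = 6103.9 kJ/min
Sensible, feed 89.2→25 °C: -2099.7 kJ/min
Outlet flows (mol/min): A 99.51, B 55.49, C 55.49
Sensible, products 25→68.8 °C: 1473.8 kJ/min
Q = ΔH = 5478 kJ/min = 91.301 kW
Heat supplied = 91.301 kJ/s

Q_in = 91.3 kJ/s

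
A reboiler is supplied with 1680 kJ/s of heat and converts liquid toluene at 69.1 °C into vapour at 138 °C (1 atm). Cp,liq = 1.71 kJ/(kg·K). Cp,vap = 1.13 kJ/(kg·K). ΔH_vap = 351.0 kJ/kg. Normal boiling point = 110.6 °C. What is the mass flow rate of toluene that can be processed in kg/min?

ṁ = 223 kg/min

Δh = 1.71×(110.6−69.1) + 351.0 + 1.13×(138−110.6) = 452.93 kJ/kg
Q = 1680 kJ/s = 1680 kJ/s = 100800 kJ/min
ṁ = Q/Δh = 100800 / 452.93 = 222.55 kg/min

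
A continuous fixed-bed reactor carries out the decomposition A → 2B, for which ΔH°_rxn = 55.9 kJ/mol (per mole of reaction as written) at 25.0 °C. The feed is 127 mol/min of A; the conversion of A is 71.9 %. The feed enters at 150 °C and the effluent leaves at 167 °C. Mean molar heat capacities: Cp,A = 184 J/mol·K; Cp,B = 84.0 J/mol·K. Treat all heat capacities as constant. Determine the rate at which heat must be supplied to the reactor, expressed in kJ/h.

Q_in = 318000 kJ/h

Extent of reaction ξ = 0.719 × 127 = 91.313 mol/min
Reaction term: ξ·ΔH°_rxn = 91.313 × 55.9 = 5104.4 kJ/min
Sensible, feed 150→25 °C: -2921 kJ/min
Outlet flows (mol/min): A 35.687, B 182.63
Sensible, products 25→167 °C: 3110.8 kJ/min
Q = ΔH = 5294.2 kJ/min = 88.236 kW
Heat supplied = 317650 kJ/h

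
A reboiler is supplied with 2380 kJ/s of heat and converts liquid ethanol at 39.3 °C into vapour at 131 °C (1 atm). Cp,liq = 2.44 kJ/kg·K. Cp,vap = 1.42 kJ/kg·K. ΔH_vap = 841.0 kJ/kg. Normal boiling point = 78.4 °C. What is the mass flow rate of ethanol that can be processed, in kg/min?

ṁ = 141 kg/min

Δh = 2.44×(78.4−39.3) + 841.0 + 1.42×(131−78.4) = 1011.1 kJ/kg
Q = 2380 kJ/s = 2380 kJ/s = 142800 kJ/min
ṁ = Q/Δh = 142800 / 1011.1 = 141.23 kg/min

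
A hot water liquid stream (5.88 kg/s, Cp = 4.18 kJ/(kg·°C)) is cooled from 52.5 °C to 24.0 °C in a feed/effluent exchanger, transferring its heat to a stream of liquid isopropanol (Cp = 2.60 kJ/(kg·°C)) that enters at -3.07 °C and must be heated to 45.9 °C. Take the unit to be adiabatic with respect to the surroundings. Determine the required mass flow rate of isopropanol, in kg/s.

ṁ_c = 5.50 kg/s

Heat released by hot stream: Q = 5.88 × 4.18 × (52.5 − 24.0) = 700.48 kJ/s
Energy balance on cold side (adiabatic exchanger): Q = ṁ_c·Cp_c·(T_c,out − T_c,in)
ṁ_c = 700.48 / [2.60 × (45.9 − -3.07)] = 5.5017 kg/s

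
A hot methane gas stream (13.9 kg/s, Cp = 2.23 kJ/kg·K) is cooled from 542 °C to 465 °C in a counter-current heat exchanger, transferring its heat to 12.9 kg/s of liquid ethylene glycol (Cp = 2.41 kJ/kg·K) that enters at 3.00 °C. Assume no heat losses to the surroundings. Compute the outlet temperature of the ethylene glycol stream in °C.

T_c,out = 79.8 °C

Heat released by hot stream: Q = 13.9 × 2.23 × (542 − 465) = 2386.8 kJ/s
Energy balance on cold side (adiabatic exchanger): Q = ṁ_c·Cp_c·(T_c,out − T_c,in)
T_c,out = 3.00 + 2386.8/(12.9 × 2.41) = 79.772 °C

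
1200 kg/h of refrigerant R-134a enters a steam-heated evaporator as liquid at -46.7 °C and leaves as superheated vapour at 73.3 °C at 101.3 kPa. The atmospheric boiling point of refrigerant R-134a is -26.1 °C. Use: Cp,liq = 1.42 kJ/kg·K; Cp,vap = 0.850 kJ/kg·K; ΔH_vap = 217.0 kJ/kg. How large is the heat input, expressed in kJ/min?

Q = 6610 kJ/min

liquid -46.7→-26.1 °C: 29.252 kJ/kg
vaporisation at -26.1 °C: 217 kJ/kg
vapour -26.1→73.3 °C: 84.49 kJ/kg
Δh = 29.252 + 217 + 84.49 = 330.74 kJ/kg
Q = ṁ·Δh = 1200 kg/h × 330.74 kJ/kg = 396890 kJ/h
|Q| = 110.25 kW = 6614.8 kJ/min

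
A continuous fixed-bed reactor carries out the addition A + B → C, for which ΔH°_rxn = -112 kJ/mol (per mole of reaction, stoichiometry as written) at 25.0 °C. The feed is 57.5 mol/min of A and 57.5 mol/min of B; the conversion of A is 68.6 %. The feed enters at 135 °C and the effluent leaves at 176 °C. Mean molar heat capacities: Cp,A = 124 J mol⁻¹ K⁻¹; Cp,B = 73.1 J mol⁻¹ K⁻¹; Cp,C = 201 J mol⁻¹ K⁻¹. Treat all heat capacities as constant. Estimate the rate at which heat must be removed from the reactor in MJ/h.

Q_out = 236 MJ/h

Extent of reaction ξ = 0.686 × 57.5 = 39.445 mol/min
Reaction term: ξ·ΔH°_rxn = 39.445 × -112 = -4417.8 kJ/min
Sensible, feed 135→25 °C: -1246.7 kJ/min
Outlet flows (mol/min): A 18.055, B 18.055, C 39.445
Sensible, products 25→176 °C: 1734.5 kJ/min
Q = ΔH = -3929.9 kJ/min = -65.499 kW
Heat removed = 235.8 MJ/h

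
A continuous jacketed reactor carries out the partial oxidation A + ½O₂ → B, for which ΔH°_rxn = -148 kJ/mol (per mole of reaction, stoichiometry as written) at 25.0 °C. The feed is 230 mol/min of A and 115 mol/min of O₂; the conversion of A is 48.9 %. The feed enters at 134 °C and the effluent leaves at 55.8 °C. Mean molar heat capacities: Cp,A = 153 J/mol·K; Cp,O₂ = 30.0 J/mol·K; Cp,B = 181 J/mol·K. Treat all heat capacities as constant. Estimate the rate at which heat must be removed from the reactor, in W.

Q_out = 327000 W

Extent of reaction ξ = 0.489 × 230 = 112.47 mol/min
Reaction term: ξ·ΔH°_rxn = 112.47 × -148 = -16646 kJ/min
Sensible, feed 134→25 °C: -4211.8 kJ/min
Outlet flows (mol/min): A 117.53, O₂ 58.765, B 112.47
Sensible, products 25→55.8 °C: 1235.1 kJ/min
Q = ΔH = -19622 kJ/min = -327.04 kW
Heat removed = 327040 W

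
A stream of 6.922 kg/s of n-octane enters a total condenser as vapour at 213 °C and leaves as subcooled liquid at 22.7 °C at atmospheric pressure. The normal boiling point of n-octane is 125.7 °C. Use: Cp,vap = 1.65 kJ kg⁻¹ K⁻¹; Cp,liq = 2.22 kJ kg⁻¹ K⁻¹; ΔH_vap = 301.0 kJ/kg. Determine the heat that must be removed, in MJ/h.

vapour 213→125.7 °C: -144.04 kJ/kg
condensation at 125.7 °C: -301 kJ/kg
liquid 125.7→22.7 °C: -228.66 kJ/kg
Δh = -144.04 + -301 + -228.66 = -673.71 kJ/kg
Q = ṁ·Δh = 6.922 kg/s × -673.71 kJ/kg = -4663.4 kJ/s
|Q| = 4663.4 kW = 16788 MJ/h

Q_c = 16800 MJ/h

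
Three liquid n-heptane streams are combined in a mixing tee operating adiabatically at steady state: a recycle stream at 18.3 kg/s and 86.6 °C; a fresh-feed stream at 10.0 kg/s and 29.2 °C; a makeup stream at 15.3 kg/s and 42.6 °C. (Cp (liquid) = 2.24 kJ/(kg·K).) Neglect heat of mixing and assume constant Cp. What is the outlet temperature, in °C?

T_out = 58.0 °C

No heat crosses the boundary, so H_out = H_in.
T_out = Σ ṁᵢCp,ᵢTᵢ / Σ ṁᵢCp,ᵢ
      = 5664 / 97.664 = 57.994 °C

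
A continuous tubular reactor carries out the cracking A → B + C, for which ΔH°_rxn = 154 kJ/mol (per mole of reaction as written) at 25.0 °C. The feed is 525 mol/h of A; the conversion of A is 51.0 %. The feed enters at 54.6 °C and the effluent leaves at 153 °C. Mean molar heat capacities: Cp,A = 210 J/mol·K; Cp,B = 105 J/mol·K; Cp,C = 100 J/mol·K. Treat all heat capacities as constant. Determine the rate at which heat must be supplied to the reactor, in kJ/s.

Q_in = 14.4 kJ/s

Extent of reaction ξ = 0.510 × 525 = 267.75 mol/h
Reaction term: ξ·ΔH°_rxn = 267.75 × 154 = 41234 kJ/h
Sensible, feed 54.6→25 °C: -3263.4 kJ/h
Outlet flows (mol/h): A 257.25, B 267.75, C 267.75
Sensible, products 25→153 °C: 13941 kJ/h
Q = ΔH = 51911 kJ/h = 14.42 kW
Heat supplied = 14.42 kJ/s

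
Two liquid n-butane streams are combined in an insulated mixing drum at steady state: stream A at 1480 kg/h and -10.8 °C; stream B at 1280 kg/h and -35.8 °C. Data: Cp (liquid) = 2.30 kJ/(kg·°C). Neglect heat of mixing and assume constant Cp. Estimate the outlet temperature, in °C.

T_out = -22.4 °C

Energy balance with Q = 0: Σ ṁᵢCp,ᵢ(T_out − Tᵢ) = 0
Σ ṁᵢCp,ᵢTᵢ = 1480×2.30×-10.8 + 1280×2.30×-35.8 = -142160
Σ ṁᵢCp,ᵢ = 1480×2.30 + 1280×2.30 = 6348
T_out = -142160 / 6348 = -22.394 °C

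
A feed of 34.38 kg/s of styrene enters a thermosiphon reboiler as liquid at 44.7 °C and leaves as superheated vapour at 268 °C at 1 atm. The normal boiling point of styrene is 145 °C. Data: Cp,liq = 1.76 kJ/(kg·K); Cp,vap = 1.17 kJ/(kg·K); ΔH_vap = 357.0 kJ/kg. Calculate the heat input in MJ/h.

Q = 83800 MJ/h

liquid 44.7→145 °C: 176.53 kJ/kg
vaporisation at 145 °C: 357 kJ/kg
vapour 145→268 °C: 143.91 kJ/kg
Δh = 176.53 + 357 + 143.91 = 677.44 kJ/kg
Q = ṁ·Δh = 34.38 kg/s × 677.44 kJ/kg = 23290 kJ/s
|Q| = 23290 kW = 83845 MJ/h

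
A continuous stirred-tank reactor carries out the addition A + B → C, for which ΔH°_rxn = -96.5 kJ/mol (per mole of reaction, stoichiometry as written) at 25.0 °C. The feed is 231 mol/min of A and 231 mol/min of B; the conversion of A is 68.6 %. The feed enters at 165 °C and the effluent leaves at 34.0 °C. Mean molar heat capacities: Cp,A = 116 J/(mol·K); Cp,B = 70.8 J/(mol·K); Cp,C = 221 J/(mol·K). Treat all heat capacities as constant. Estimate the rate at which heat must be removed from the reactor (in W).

Extent of reaction ξ = 0.686 × 231 = 158.47 mol/min
Reaction term: ξ·ΔH°_rxn = 158.47 × -96.5 = -15292 kJ/min
Sensible, feed 165→25 °C: -6041.1 kJ/min
Outlet flows (mol/min): A 72.534, B 72.534, C 158.47
Sensible, products 25→34.0 °C: 437.13 kJ/min
Q = ΔH = -20896 kJ/min = -348.27 kW
Heat removed = 348270 W

Q_out = 348000 W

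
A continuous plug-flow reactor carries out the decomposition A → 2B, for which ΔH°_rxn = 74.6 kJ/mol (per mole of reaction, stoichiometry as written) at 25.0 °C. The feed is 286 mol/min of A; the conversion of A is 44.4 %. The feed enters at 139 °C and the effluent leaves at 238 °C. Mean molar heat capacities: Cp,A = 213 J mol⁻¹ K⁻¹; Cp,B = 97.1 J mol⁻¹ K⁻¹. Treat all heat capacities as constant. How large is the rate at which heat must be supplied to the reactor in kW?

Extent of reaction ξ = 0.444 × 286 = 126.98 mol/min
Reaction term: ξ·ΔH°_rxn = 126.98 × 74.6 = 9473 kJ/min
Sensible, feed 139→25 °C: -6944.7 kJ/min
Outlet flows (mol/min): A 159.02, B 253.97
Sensible, products 25→238 °C: 12467 kJ/min
Q = ΔH = 14995 kJ/min = 249.92 kW
Heat supplied = 249.92 kW

Q_in = 250 kW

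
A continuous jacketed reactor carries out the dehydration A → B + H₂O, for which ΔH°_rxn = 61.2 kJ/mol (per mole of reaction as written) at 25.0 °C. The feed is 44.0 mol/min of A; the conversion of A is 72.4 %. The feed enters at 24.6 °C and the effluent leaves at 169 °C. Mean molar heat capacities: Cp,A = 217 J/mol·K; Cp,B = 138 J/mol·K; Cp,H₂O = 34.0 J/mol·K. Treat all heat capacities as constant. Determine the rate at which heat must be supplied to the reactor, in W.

Extent of reaction ξ = 0.724 × 44.0 = 31.856 mol/min
Reaction term: ξ·ΔH°_rxn = 31.856 × 61.2 = 1949.6 kJ/min
Sensible, feed 24.6→25 °C: 3.8192 kJ/min
Outlet flows (mol/min): A 12.144, B 31.856, H₂O 31.856
Sensible, products 25→169 °C: 1168.5 kJ/min
Q = ΔH = 3121.9 kJ/min = 52.032 kW
Heat supplied = 52032 W

Q_in = 52000 W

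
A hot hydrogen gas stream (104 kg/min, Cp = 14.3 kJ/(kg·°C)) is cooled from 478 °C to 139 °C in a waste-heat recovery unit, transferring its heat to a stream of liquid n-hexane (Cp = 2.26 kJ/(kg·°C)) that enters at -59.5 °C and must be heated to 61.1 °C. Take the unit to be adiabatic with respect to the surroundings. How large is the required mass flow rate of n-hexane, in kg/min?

Heat released by hot stream: Q = 104 × 14.3 × (478 − 139) = 504160 kJ/min
Energy balance on cold side (adiabatic exchanger): Q = ṁ_c·Cp_c·(T_c,out − T_c,in)
ṁ_c = 504160 / [2.26 × (61.1 − -59.5)] = 1849.8 kg/min

ṁ_c = 1850 kg/min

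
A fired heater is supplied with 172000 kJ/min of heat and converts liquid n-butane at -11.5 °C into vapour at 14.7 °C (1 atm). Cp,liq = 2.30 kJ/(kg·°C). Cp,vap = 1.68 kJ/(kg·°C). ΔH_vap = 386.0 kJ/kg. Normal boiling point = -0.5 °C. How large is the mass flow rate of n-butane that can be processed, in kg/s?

Δh = 2.30×(-0.5−-11.5) + 386.0 + 1.68×(14.7−-0.5) = 436.84 kJ/kg
Q = 172000 kJ/min = 2866.7 kJ/s = 2866.7 kJ/s
ṁ = Q/Δh = 2866.7 / 436.84 = 6.5623 kg/s

ṁ = 6.56 kg/s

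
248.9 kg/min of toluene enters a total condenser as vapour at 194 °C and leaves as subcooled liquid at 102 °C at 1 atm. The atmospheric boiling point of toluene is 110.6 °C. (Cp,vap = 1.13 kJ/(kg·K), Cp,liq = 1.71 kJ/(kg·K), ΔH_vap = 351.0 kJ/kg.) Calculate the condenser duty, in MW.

Q_c = 1.91 MW

vapour 194→110.6 °C: -94.242 kJ/kg
condensation at 110.6 °C: -351 kJ/kg
liquid 110.6→102 °C: -14.706 kJ/kg
Δh = -94.242 + -351 + -14.706 = -459.95 kJ/kg
Q = ṁ·Δh = 248.9 kg/min × -459.95 kJ/kg = -114480 kJ/min
|Q| = 1908 kW = 1.908 MW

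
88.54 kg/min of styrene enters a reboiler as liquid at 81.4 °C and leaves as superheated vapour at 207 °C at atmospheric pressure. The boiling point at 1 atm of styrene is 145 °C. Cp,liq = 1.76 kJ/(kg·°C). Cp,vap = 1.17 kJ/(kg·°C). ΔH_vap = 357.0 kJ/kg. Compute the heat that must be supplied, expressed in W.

liquid 81.4→145 °C: 111.94 kJ/kg
vaporisation at 145 °C: 357 kJ/kg
vapour 145→207 °C: 72.54 kJ/kg
Δh = 111.94 + 357 + 72.54 = 541.48 kJ/kg
Q = ṁ·Δh = 88.54 kg/min × 541.48 kJ/kg = 47942 kJ/min
|Q| = 799.04 kW = 799040 W

Q = 799000 W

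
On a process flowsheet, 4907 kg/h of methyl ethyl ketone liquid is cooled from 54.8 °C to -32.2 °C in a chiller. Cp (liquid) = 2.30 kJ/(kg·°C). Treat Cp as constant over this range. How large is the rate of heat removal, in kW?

Q_c = 273 kW

Q = ṁ·Cp·ΔT = 4907 × 2.30 × (-32.2 − 54.8) = -981890 kJ/h
Converting: 981890 / 3600 s = 272.75 kW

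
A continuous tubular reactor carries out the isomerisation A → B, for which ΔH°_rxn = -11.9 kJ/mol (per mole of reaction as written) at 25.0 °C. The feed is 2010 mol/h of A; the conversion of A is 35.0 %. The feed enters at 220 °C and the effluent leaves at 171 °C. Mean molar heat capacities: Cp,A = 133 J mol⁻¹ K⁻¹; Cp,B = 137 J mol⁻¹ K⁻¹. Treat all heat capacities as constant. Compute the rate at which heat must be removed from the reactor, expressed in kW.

Q_out = 5.85 kW

Extent of reaction ξ = 0.350 × 2010 = 703.5 mol/h
Reaction term: ξ·ΔH°_rxn = 703.5 × -11.9 = -8371.6 kJ/h
Sensible, feed 220→25 °C: -52129 kJ/h
Outlet flows (mol/h): A 1306.5, B 703.5
Sensible, products 25→171 °C: 39441 kJ/h
Q = ΔH = -21060 kJ/h = -5.85 kW
Heat removed = 5.85 kW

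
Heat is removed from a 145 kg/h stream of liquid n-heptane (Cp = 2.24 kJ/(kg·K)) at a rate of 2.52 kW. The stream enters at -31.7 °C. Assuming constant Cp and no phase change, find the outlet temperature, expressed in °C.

T_out = -59.6 °C

Q = 2.52 kW = 9072 kJ/h
ΔT = Q/(ṁ·Cp) = 9072/(145×2.24) = 27.931 K
T_out = -31.7 − 27.931 = -59.631 °C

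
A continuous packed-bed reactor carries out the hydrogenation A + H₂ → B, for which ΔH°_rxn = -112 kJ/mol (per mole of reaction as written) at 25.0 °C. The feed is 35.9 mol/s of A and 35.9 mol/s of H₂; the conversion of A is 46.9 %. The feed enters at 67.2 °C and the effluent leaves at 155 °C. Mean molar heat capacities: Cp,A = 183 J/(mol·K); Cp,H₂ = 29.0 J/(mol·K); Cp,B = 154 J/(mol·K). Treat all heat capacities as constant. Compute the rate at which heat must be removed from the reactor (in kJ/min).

Extent of reaction ξ = 0.469 × 35.9 = 16.837 mol/s
Reaction term: ξ·ΔH°_rxn = 16.837 × -112 = -1885.8 kJ/s
Sensible, feed 67.2→25 °C: -321.18 kJ/s
Outlet flows (mol/s): A 19.063, H₂ 19.063, B 16.837
Sensible, products 25→155 °C: 862.45 kJ/s
Q = ΔH = -1344.5 kJ/s = -1344.5 kW
Heat removed = 80669 kJ/min

Q_out = 80700 kJ/min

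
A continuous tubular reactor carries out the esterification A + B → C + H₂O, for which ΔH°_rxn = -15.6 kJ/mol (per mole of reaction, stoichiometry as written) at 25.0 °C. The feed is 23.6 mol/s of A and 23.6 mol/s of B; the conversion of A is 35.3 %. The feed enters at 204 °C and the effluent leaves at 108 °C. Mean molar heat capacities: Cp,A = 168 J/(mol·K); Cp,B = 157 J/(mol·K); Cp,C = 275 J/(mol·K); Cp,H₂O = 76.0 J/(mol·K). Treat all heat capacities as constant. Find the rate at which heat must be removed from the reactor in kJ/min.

Q_out = 50900 kJ/min

Extent of reaction ξ = 0.353 × 23.6 = 8.3308 mol/s
Reaction term: ξ·ΔH°_rxn = 8.3308 × -15.6 = -129.96 kJ/s
Sensible, feed 204→25 °C: -1372.9 kJ/s
Outlet flows (mol/s): A 15.269, B 15.269, C 8.3308, H₂O 8.3308
Sensible, products 25→108 °C: 654.59 kJ/s
Q = ΔH = -848.3 kJ/s = -848.3 kW
Heat removed = 50898 kJ/min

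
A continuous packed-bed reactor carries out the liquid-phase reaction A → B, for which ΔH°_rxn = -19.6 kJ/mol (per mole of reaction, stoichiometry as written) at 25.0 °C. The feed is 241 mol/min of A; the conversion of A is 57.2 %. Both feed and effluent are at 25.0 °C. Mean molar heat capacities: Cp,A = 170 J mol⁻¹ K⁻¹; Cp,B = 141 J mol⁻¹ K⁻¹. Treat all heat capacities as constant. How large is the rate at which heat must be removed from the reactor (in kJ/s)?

Extent of reaction ξ = 0.572 × 241 = 137.85 mol/min
Reaction term: ξ·ΔH°_rxn = 137.85 × -19.6 = -2701.9 kJ/min
Q = ΔH = -2701.9 kJ/min = -45.032 kW
Heat removed = 45.032 kJ/s

Q_out = 45.0 kJ/s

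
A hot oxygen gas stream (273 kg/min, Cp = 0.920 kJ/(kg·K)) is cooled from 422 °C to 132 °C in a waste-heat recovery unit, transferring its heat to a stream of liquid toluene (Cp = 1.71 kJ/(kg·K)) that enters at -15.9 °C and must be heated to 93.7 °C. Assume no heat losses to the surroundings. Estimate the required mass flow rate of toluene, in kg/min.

Heat released by hot stream: Q = 273 × 0.920 × (422 − 132) = 72836 kJ/min
Energy balance on cold side (adiabatic exchanger): Q = ṁ_c·Cp_c·(T_c,out − T_c,in)
ṁ_c = 72836 / [1.71 × (93.7 − -15.9)] = 388.63 kg/min

ṁ_c = 389 kg/min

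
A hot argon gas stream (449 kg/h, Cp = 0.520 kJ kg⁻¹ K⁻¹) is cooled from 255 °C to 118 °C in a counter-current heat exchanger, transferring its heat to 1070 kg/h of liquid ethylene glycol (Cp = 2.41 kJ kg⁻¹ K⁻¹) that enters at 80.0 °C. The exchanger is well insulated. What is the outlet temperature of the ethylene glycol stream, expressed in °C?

T_c,out = 92.4 °C

Heat released by hot stream: Q = 449 × 0.520 × (255 − 118) = 31987 kJ/h
Energy balance on cold side (adiabatic exchanger): Q = ṁ_c·Cp_c·(T_c,out − T_c,in)
T_c,out = 80.0 + 31987/(1070 × 2.41) = 92.404 °C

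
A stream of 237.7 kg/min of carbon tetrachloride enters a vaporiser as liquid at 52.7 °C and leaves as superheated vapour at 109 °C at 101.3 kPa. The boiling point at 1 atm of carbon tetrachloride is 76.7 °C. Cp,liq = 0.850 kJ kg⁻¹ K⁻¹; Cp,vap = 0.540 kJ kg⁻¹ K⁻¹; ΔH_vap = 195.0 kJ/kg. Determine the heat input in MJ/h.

Q = 3320 MJ/h

liquid 52.7→76.7 °C: 20.4 kJ/kg
vaporisation at 76.7 °C: 195 kJ/kg
vapour 76.7→109 °C: 17.442 kJ/kg
Δh = 20.4 + 195 + 17.442 = 232.84 kJ/kg
Q = ṁ·Δh = 237.7 kg/min × 232.84 kJ/kg = 55347 kJ/min
|Q| = 922.44 kW = 3320.8 MJ/h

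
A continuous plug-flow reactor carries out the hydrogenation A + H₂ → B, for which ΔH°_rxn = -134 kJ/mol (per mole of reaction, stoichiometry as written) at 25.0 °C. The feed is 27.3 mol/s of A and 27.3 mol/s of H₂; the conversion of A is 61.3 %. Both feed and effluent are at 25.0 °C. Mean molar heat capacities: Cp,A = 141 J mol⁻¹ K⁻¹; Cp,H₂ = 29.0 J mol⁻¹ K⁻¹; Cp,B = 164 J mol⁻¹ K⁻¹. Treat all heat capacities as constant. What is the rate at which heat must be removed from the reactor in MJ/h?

Q_out = 8070 MJ/h

Extent of reaction ξ = 0.613 × 27.3 = 16.735 mol/s
Reaction term: ξ·ΔH°_rxn = 16.735 × -134 = -2242.5 kJ/s
Q = ΔH = -2242.5 kJ/s = -2242.5 kW
Heat removed = 8072.9 MJ/h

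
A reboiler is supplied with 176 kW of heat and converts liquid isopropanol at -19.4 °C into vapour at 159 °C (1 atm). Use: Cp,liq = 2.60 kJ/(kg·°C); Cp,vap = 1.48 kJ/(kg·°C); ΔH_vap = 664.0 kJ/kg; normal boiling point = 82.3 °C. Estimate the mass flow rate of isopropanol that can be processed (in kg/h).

Δh = 2.60×(82.3−-19.4) + 664.0 + 1.48×(159−82.3) = 1041.9 kJ/kg
Q = 176 kW = 176 kJ/s = 633600 kJ/h
ṁ = Q/Δh = 633600 / 1041.9 = 608.1 kg/h

ṁ = 608 kg/h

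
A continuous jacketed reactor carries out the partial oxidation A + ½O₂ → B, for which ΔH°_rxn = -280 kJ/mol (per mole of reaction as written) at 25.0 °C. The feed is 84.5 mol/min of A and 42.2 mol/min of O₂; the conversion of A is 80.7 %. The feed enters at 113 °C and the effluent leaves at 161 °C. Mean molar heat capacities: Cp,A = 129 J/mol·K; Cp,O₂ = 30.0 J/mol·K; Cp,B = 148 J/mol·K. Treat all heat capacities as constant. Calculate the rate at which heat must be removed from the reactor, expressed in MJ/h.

Q_out = 1110 MJ/h

Extent of reaction ξ = 0.807 × 84.5 = 68.192 mol/min
Reaction term: ξ·ΔH°_rxn = 68.192 × -280 = -19094 kJ/min
Sensible, feed 113→25 °C: -1070.7 kJ/min
Outlet flows (mol/min): A 16.308, O₂ 8.1043, B 68.192
Sensible, products 25→161 °C: 1691.7 kJ/min
Q = ΔH = -18473 kJ/min = -307.88 kW
Heat removed = 1108.4 MJ/h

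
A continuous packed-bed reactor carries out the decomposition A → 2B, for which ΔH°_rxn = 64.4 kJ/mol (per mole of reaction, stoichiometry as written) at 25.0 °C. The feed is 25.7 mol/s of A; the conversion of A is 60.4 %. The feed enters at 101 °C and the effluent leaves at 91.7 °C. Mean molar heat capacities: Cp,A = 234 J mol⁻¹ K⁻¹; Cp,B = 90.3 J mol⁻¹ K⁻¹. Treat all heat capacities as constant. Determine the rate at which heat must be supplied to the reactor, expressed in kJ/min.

Extent of reaction ξ = 0.604 × 25.7 = 15.523 mol/s
Reaction term: ξ·ΔH°_rxn = 15.523 × 64.4 = 999.67 kJ/s
Sensible, feed 101→25 °C: -457.05 kJ/s
Outlet flows (mol/s): A 10.177, B 31.046
Sensible, products 25→91.7 °C: 345.83 kJ/s
Q = ΔH = 888.45 kJ/s = 888.45 kW
Heat supplied = 53307 kJ/min

Q_in = 53300 kJ/min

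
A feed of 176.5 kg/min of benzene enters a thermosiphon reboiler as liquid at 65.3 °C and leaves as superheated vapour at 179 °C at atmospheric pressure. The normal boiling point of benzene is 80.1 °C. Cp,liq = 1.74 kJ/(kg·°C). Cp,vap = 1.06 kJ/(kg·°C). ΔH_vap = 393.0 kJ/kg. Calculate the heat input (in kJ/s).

Q = 1540 kJ/s

liquid 65.3→80.1 °C: 25.752 kJ/kg
vaporisation at 80.1 °C: 393 kJ/kg
vapour 80.1→179 °C: 104.83 kJ/kg
Δh = 25.752 + 393 + 104.83 = 523.59 kJ/kg
Q = ṁ·Δh = 176.5 kg/min × 523.59 kJ/kg = 92413 kJ/min
|Q| = 1540.2 kW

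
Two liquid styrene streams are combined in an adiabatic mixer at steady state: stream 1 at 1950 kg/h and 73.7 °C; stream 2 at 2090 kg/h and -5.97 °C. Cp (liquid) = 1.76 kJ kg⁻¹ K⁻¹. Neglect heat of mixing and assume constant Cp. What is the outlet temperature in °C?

Energy balance with Q = 0: Σ ṁᵢCp,ᵢ(T_out − Tᵢ) = 0
T_out = Σ ṁᵢCp,ᵢTᵢ / Σ ṁᵢCp,ᵢ
      = 230980 / 7110.4 = 32.485 °C

T_out = 32.5 °C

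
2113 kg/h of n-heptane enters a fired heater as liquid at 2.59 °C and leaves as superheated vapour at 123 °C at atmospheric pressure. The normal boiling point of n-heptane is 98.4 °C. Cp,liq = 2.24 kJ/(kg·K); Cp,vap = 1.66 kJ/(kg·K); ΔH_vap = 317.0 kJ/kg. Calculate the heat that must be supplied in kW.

liquid 2.59→98.4 °C: 214.61 kJ/kg
vaporisation at 98.4 °C: 317 kJ/kg
vapour 98.4→123 °C: 40.836 kJ/kg
Δh = 214.61 + 317 + 40.836 = 572.45 kJ/kg
Q = ṁ·Δh = 2113 kg/h × 572.45 kJ/kg = 1.2096e+06 kJ/h
|Q| = 336 kW

Q = 336 kW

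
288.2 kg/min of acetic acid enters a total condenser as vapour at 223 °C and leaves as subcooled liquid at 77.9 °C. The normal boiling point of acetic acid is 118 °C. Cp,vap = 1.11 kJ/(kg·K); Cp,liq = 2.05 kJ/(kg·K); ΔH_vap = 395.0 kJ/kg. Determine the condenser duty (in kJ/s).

Q_c = 2850 kJ/s

vapour 223→118 °C: -116.55 kJ/kg
condensation at 118 °C: -395 kJ/kg
liquid 118→77.9 °C: -82.205 kJ/kg
Δh = -116.55 + -395 + -82.205 = -593.75 kJ/kg
Q = ṁ·Δh = 288.2 kg/min × -593.75 kJ/kg = -171120 kJ/min
|Q| = 2852 kW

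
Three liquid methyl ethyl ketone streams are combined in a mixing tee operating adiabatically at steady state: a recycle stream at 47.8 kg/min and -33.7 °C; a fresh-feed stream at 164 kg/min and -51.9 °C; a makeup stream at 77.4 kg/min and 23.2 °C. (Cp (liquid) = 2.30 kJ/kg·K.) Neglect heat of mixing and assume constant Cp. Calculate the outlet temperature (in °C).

No heat crosses the boundary, so H_out = H_in.
T_out = Σ ṁᵢCp,ᵢTᵢ / Σ ṁᵢCp,ᵢ
      = -19152 / 665.16 = -28.792 °C

T_out = -28.8 °C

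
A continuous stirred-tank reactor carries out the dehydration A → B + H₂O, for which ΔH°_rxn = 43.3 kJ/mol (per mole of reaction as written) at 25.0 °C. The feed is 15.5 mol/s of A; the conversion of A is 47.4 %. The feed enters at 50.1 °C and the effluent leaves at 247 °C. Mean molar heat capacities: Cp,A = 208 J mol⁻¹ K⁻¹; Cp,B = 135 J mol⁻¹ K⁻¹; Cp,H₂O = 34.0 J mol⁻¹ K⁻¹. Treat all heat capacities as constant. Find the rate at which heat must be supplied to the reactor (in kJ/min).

Extent of reaction ξ = 0.474 × 15.5 = 7.347 mol/s
Reaction term: ξ·ΔH°_rxn = 7.347 × 43.3 = 318.13 kJ/s
Sensible, feed 50.1→25 °C: -80.922 kJ/s
Outlet flows (mol/s): A 8.153, B 7.347, H₂O 7.347
Sensible, products 25→247 °C: 652.12 kJ/s
Q = ΔH = 889.32 kJ/s = 889.32 kW
Heat supplied = 53359 kJ/min

Q_in = 53400 kJ/min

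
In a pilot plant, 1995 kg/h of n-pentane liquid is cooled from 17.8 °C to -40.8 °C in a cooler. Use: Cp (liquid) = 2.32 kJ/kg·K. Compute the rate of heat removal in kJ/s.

Q = ṁ·Cp·ΔT = 1995 × 2.32 × (-40.8 − 17.8) = -271220 kJ/h
Converting: 271220 / 3600 s = 75.34 kW

Q_c = 75.3 kJ/s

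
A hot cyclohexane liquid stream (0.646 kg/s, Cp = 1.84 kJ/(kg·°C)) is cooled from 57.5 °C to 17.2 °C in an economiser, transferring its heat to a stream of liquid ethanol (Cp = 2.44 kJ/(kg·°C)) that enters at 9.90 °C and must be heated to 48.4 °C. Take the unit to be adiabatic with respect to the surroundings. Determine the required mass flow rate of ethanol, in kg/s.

Heat released by hot stream: Q = 0.646 × 1.84 × (57.5 − 17.2) = 47.902 kJ/s
Energy balance on cold side (adiabatic exchanger): Q = ṁ_c·Cp_c·(T_c,out − T_c,in)
ṁ_c = 47.902 / [2.44 × (48.4 − 9.90)] = 0.50992 kg/s

ṁ_c = 0.510 kg/s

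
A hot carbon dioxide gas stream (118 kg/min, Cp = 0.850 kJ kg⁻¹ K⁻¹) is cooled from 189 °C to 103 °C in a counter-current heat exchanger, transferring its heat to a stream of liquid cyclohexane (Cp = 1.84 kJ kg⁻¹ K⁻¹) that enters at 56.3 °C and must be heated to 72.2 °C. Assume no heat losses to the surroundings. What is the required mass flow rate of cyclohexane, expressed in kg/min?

ṁ_c = 295 kg/min

Heat released by hot stream: Q = 118 × 0.850 × (189 − 103) = 8625.8 kJ/min
Energy balance on cold side (adiabatic exchanger): Q = ṁ_c·Cp_c·(T_c,out − T_c,in)
ṁ_c = 8625.8 / [1.84 × (72.2 − 56.3)] = 294.84 kg/min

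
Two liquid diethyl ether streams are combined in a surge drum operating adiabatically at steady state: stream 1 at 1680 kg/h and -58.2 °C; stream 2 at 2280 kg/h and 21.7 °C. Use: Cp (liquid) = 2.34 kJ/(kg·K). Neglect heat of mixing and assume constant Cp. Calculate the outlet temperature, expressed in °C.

No heat crosses the boundary, so H_out = H_in.
T_out = Σ ṁᵢCp,ᵢTᵢ / Σ ṁᵢCp,ᵢ
      = -113020 / 9266.4 = -12.197 °C

T_out = -12.2 °C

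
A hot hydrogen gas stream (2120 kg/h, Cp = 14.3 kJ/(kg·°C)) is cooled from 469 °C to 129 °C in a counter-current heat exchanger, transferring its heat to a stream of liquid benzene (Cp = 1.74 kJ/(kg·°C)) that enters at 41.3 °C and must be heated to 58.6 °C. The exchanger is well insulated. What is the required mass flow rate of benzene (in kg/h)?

ṁ_c = 342000 kg/h

Heat released by hot stream: Q = 2120 × 14.3 × (469 − 129) = 1.0307e+07 kJ/h
Energy balance on cold side (adiabatic exchanger): Q = ṁ_c·Cp_c·(T_c,out − T_c,in)
ṁ_c = 1.0307e+07 / [1.74 × (58.6 − 41.3)] = 342420 kg/h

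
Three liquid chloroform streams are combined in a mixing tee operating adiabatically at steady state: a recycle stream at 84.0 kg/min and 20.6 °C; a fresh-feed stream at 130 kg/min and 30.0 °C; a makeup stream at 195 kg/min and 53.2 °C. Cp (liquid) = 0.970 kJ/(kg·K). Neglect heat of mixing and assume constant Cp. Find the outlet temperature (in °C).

T_out = 39.1 °C

No heat crosses the boundary, so H_out = H_in.
T_out = Σ ṁᵢCp,ᵢTᵢ / Σ ṁᵢCp,ᵢ
      = 15524 / 396.73 = 39.131 °C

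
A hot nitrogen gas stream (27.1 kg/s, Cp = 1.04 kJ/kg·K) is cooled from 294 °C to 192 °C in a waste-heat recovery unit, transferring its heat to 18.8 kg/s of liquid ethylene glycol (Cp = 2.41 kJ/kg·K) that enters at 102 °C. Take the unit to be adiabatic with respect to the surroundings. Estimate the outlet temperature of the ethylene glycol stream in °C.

T_c,out = 165 °C

Heat released by hot stream: Q = 27.1 × 1.04 × (294 − 192) = 2874.8 kJ/s
Energy balance on cold side (adiabatic exchanger): Q = ṁ_c·Cp_c·(T_c,out − T_c,in)
T_c,out = 102 + 2874.8/(18.8 × 2.41) = 165.45 °C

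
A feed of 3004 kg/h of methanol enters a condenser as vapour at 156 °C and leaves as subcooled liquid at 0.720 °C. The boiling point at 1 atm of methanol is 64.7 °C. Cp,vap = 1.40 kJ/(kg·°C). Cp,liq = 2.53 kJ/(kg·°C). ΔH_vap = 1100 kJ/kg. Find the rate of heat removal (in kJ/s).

vapour 156→64.7 °C: -127.82 kJ/kg
condensation at 64.7 °C: -1100 kJ/kg
liquid 64.7→0.720 °C: -161.87 kJ/kg
Δh = -127.82 + -1100 + -161.87 = -1389.7 kJ/kg
Q = ṁ·Δh = 3004 kg/h × -1389.7 kJ/kg = -4.1746e+06 kJ/h
|Q| = 1159.6 kW

Q_c = 1160 kJ/s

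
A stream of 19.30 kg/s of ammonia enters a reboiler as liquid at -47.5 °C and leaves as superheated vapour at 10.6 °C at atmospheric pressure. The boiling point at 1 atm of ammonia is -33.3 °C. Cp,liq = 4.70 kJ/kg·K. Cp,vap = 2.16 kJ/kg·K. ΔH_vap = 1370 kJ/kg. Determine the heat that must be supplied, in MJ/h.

Q = 106000 MJ/h

liquid -47.5→-33.3 °C: 66.74 kJ/kg
vaporisation at -33.3 °C: 1370 kJ/kg
vapour -33.3→10.6 °C: 94.824 kJ/kg
Δh = 66.74 + 1370 + 94.824 = 1531.6 kJ/kg
Q = ṁ·Δh = 19.30 kg/s × 1531.6 kJ/kg = 29559 kJ/s
|Q| = 29559 kW = 106410 MJ/h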